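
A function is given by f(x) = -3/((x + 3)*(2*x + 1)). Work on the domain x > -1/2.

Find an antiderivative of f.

An antiderivative is F(x) = -3*log(x + 1/2)/5 + 3*log(x + 3)/5.

The denominator factors as (x + 3)*(2*x + 1); partial fractions split f into directly integrable pieces: -6/(5*(2*x + 1)) + 3/(5*(x + 3)).
Check: d/dx[-3*log(x + 1/2)/5 + 3*log(x + 3)/5] = -3/(2*x**2 + 7*x + 3), which equals f(x).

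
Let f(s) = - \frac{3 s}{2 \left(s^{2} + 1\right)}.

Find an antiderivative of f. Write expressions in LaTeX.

f matches the chain-rule pattern g'(h)*h' with inner function h(s) = s^{2} + 1; substituting u = h(s) collapses the integral.
Check: d/ds[- \frac{3 \log{\left(s^{2} + 1 \right)}}{4}] = - \frac{3 s}{2 s^{2} + 2}, which equals f(s).

An antiderivative is F(s) = - \frac{3 \log{\left(s^{2} + 1 \right)}}{4}.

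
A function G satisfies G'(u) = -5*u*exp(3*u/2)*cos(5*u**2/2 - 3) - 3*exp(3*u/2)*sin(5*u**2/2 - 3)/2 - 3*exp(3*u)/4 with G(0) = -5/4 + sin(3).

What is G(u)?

G(u) = -exp(3*u/2)*sin(5*u**2/2 - 3) - exp(3*u)/4 - 1

Integrate term by term and add the pieces.
A general antiderivative is -exp(3*u/2)*sin(5*u**2/2 - 3) - exp(3*u)/4 + C.
The condition gives C = -5/4 + sin(3) - (-1/4 + sin(3)) = -1.
So G(u) = -exp(3*u/2)*sin(5*u**2/2 - 3) - exp(3*u)/4 - 1.
Check: d/du[-exp(3*u/2)*sin(5*u**2/2 - 3) - exp(3*u)/4 - 1] = -5*u*exp(3*u/2)*cos(5*u**2/2 - 3) - 3*exp(3*u/2)*sin(5*u**2/2 - 3)/2 - 3*exp(3*u)/4 = G'(u).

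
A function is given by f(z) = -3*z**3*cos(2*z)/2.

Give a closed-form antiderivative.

A first test for any F(z): its z-derivative must equal f(z) identically.
Check: d/dz[-3*z**3*sin(2*z)/4 - 9*z**2*cos(2*z)/8 + 9*z*sin(2*z)/8 + 9*cos(2*z)/16] = -3*z**3*cos(2*z)/2 = f(z).

An antiderivative is F(z) = -3*z**3*sin(2*z)/4 - 9*z**2*cos(2*z)/8 + 9*z*sin(2*z)/8 + 9*cos(2*z)/16.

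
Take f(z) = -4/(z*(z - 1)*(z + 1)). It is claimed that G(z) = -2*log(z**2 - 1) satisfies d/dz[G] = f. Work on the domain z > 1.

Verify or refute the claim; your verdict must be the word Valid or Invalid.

d/dz[G] = -4*z/(z**2 - 1)
d/dz[G] - f(z) = -4/z != 0.

Invalid: d/dz[G] - f = -4/z, which is not 0.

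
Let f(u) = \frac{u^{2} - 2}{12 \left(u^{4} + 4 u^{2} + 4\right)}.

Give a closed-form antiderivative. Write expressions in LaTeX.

f has the shape v'r + vr' for v = - \frac{u}{4} and r = \frac{1}{3 u^{2} + 6} — it is the derivative of the product v*r.
Check: d/du[- \frac{u}{12 u^{2} + 24}] = \frac{u^{2} - 2}{12 u^{4} + 48 u^{2} + 48}, which equals f(u).

An antiderivative is F(u) = - \frac{u}{12 u^{2} + 24}.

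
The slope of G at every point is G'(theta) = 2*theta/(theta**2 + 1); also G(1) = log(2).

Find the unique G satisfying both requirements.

G(theta) = log(theta**2 + 1)

G'(theta) matches the chain-rule pattern g'(h)*h' with inner function h(theta) = theta**2 + 1; substituting u = h(theta) collapses the integral.
A general antiderivative is log(theta**2 + 1) + C.
The condition gives C = log(2) - (log(2)) = 0.
So G(theta) = log(theta**2 + 1).
Check: d/dtheta[log(theta**2 + 1)] = 2*theta/(theta**2 + 1) = G'(theta).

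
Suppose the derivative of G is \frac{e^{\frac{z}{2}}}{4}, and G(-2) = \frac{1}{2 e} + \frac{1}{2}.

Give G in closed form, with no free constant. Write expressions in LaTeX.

G(z) = \frac{e^{\frac{z}{2}} + 1}{2}

Check a candidate G(z) by differentiating: d/dz[G] must match the given G'(z).
A general antiderivative is \frac{e^{\frac{z}{2}}}{2} + C.
The condition gives C = \frac{1}{2 e} + \frac{1}{2} - (\frac{1}{2 e}) = \frac{1}{2}.
So G(z) = \frac{e^{\frac{z}{2}} + 1}{2}.
Check: d/dz[\frac{e^{\frac{z}{2}} + 1}{2}] = \frac{e^{\frac{z}{2}}}{4} = G'(z).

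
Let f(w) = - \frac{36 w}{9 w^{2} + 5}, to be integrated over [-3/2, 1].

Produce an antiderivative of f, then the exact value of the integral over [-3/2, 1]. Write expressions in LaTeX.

Antiderivative: F(w) = - 2 \log{\left(3 w^{2} + \frac{5}{3} \right)}; value = - 2 \log{\left(\frac{14}{3} \right)} + 2 \log{\left(\frac{101}{12} \right)}

f matches the chain-rule pattern g'(h)*h' with inner function h(w) = 3 w^{2} + \frac{5}{3}; substituting u = h(w) collapses the integral.
F(w) = - 2 \log{\left(3 w^{2} + \frac{5}{3} \right)} is an antiderivative of f.
Check: d/dw[- 2 \log{\left(3 w^{2} + \frac{5}{3} \right)}] = - \frac{36 w}{9 w^{2} + 5} = f(w).
F(1) = - 2 \log{\left(\frac{14}{3} \right)}; F(-3/2) = - 2 \log{\left(\frac{101}{12} \right)}.
Integral = F(1) - F(-3/2) = - 2 \log{\left(\frac{14}{3} \right)} + 2 \log{\left(\frac{101}{12} \right)}.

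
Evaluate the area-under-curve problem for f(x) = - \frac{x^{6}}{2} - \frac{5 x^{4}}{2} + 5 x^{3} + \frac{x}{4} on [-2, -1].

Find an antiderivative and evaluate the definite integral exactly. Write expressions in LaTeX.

Antiderivative: F(x) = - \frac{x^{7}}{14} - \frac{x^{5}}{2} + \frac{5 x^{4}}{4} + \frac{x^{2}}{8}; value = - \frac{2447}{56}

Integrate term by term and add the pieces.
F(x) = - \frac{x^{7}}{14} - \frac{x^{5}}{2} + \frac{5 x^{4}}{4} + \frac{x^{2}}{8} is an antiderivative of f.
Check: d/dx[- \frac{x^{7}}{14} - \frac{x^{5}}{2} + \frac{5 x^{4}}{4} + \frac{x^{2}}{8}] = - \frac{x^{6}}{2} - \frac{5 x^{4}}{2} + 5 x^{3} + \frac{x}{4} = f(x).
F(-1) = \frac{109}{56}; F(-2) = \frac{639}{14}.
Integral = F(-1) - F(-2) = - \frac{2447}{56}.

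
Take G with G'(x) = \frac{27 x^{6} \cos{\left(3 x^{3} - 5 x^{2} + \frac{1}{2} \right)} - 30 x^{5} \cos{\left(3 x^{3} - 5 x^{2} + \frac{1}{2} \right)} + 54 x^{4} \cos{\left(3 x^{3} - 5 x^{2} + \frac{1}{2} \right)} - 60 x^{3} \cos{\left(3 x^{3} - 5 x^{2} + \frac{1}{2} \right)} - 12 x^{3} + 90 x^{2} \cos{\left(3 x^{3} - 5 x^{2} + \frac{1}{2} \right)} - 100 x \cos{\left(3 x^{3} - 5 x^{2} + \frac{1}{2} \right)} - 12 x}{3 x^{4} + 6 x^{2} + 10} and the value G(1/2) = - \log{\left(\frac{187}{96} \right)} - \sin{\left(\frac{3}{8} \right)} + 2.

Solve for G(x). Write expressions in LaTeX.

G(x) = - \log{\left(\frac{x^{4}}{2} + x^{2} + \frac{5}{3} \right)} + \sin{\left(3 x^{3} - 5 x^{2} + \frac{1}{2} \right)} + 2

Recover the given G'(x) by differentiating a candidate G(x); any mismatch rules it out.
A general antiderivative is - \log{\left(\frac{x^{4}}{2} + x^{2} + \frac{5}{3} \right)} + \sin{\left(3 x^{3} - 5 x^{2} + \frac{1}{2} \right)} + C.
The condition gives C = - \log{\left(\frac{187}{96} \right)} - \sin{\left(\frac{3}{8} \right)} + 2 - (- \log{\left(\frac{187}{96} \right)} - \sin{\left(\frac{3}{8} \right)}) = 2.
So G(x) = - \log{\left(\frac{x^{4}}{2} + x^{2} + \frac{5}{3} \right)} + \sin{\left(3 x^{3} - 5 x^{2} + \frac{1}{2} \right)} + 2.
Check: d/dx[- \log{\left(\frac{x^{4}}{2} + x^{2} + \frac{5}{3} \right)} + \sin{\left(3 x^{3} - 5 x^{2} + \frac{1}{2} \right)} + 2] = \frac{27 x^{6} \cos{\left(3 x^{3} - 5 x^{2} + \frac{1}{2} \right)} - 30 x^{5} \cos{\left(3 x^{3} - 5 x^{2} + \frac{1}{2} \right)} + 54 x^{4} \cos{\left(3 x^{3} - 5 x^{2} + \frac{1}{2} \right)} - 60 x^{3} \cos{\left(3 x^{3} - 5 x^{2} + \frac{1}{2} \right)} - 12 x^{3} + 90 x^{2} \cos{\left(3 x^{3} - 5 x^{2} + \frac{1}{2} \right)} - 100 x \cos{\left(3 x^{3} - 5 x^{2} + \frac{1}{2} \right)} - 12 x}{3 x^{4} + 6 x^{2} + 10} = G'(x).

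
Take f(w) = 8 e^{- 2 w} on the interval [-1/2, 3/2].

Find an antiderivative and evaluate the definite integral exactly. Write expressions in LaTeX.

Antiderivative: F(w) = - 4 e^{- 2 w}; value = - \frac{4}{e^{3}} + 4 e

A candidate is checked by its d/dw: the result must match f(w).
F(w) = - 4 e^{- 2 w} is an antiderivative of f.
Check: d/dw[- 4 e^{- 2 w}] = 8 e^{- 2 w} = f(w).
F(3/2) = - \frac{4}{e^{3}}; F(-1/2) = - 4 e.
Integral = F(3/2) - F(-1/2) = - \frac{4}{e^{3}} + 4 e.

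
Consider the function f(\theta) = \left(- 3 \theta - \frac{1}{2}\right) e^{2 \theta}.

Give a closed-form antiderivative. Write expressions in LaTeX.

An antiderivative is F(\theta) = \frac{\left(1 - 3 \theta\right) e^{2 \theta}}{2}.

Recognize the product-rule pattern: f = u'v + uv' with u = \frac{1}{2} - \frac{3 \theta}{2}, v = e^{2 \theta}, so integration by parts undoes it.
Check: d/d\theta[\frac{\left(1 - 3 \theta\right) e^{2 \theta}}{2}] = - 3 \theta e^{2 \theta} - \frac{e^{2 \theta}}{2}, which equals f(\theta).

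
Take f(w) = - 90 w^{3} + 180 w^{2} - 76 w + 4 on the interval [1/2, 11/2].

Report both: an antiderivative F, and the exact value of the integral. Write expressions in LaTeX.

The integrand splits into summands that can be handled one at a time.
F(w) = \frac{w \left(- 5 w \left(4 - 3 w\right)^{2} + 4 w + 8\right)}{2} is an antiderivative of f.
Check: d/dw[\frac{w \left(- 5 w \left(4 - 3 w\right)^{2} + 4 w + 8\right)}{2}] = - 90 w^{3} + 180 w^{2} - 76 w + 4 = f(w).
F(11/2) = - \frac{375485}{32}; F(1/2) = - \frac{45}{32}.
Integral = F(11/2) - F(1/2) = - \frac{23465}{2}.

Antiderivative: F(w) = \frac{w \left(- 5 w \left(4 - 3 w\right)^{2} + 4 w + 8\right)}{2}; value = - \frac{23465}{2}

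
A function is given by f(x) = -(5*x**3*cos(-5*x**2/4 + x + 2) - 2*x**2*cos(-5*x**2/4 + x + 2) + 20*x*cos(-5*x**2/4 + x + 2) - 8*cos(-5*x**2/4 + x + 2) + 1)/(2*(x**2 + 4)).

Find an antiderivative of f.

Any candidate F(x) must reproduce f(x) exactly when differentiated.
Check: d/dx[sin(-5*x**2/4 + x + 2) - atan(x/2)/4] = (-5*x**3*cos(-5*x**2/4 + x + 2) + 2*x**2*cos(-5*x**2/4 + x + 2) - 20*x*cos(-5*x**2/4 + x + 2) + 8*cos(-5*x**2/4 + x + 2) - 1)/(2*x**2 + 8), which equals f(x).

An antiderivative is F(x) = sin(-5*x**2/4 + x + 2) - atan(x/2)/4.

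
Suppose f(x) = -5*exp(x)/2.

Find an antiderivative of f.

For F(x) to be correct the identity F'(x) - f(x) = 0 must hold.
Check: d/dx[-5*exp(x)/2] = -5*exp(x)/2 = f(x).

An antiderivative is F(x) = -5*exp(x)/2.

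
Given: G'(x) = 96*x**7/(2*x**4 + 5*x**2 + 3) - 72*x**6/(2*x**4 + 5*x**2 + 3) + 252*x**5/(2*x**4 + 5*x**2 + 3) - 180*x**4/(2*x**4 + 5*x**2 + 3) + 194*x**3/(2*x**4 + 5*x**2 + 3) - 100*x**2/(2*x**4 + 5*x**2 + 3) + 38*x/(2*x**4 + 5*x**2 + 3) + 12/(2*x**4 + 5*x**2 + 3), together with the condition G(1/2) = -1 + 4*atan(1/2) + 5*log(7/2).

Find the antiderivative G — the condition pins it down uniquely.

G(x) = 12*x**4 - 12*x**3 + 3*x**2 + 5*log(2*x**2 + 3) + 4*atan(x) - 1

The integrand splits into summands that can be handled one at a time.
A general antiderivative is 3*(-2*x**2 + x)**2 + 5*log(2*x**2 + 3) + 4*atan(x) + C.
The condition gives C = -1 + 4*atan(1/2) + 5*log(7/2) - (4*atan(1/2) + 5*log(7/2)) = -1.
So G(x) = 12*x**4 - 12*x**3 + 3*x**2 + 5*log(2*x**2 + 3) + 4*atan(x) - 1.
Check: d/dx[12*x**4 - 12*x**3 + 3*x**2 + 5*log(2*x**2 + 3) + 4*atan(x) - 1] = (96*x**7 - 72*x**6 + 252*x**5 - 180*x**4 + 194*x**3 - 100*x**2 + 38*x + 12)/(2*x**4 + 5*x**2 + 3), which equals G'(x).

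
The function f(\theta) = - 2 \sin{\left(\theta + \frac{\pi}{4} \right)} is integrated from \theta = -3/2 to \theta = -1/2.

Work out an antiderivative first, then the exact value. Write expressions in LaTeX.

Antiderivative: F(\theta) = 2 \cos{\left(\theta + \frac{\pi}{4} \right)}; value = - 2 \sin{\left(\frac{\pi}{4} + \frac{3}{2} \right)} + 2 \sin{\left(\frac{1}{2} + \frac{\pi}{4} \right)}

Since d/d\theta undoes antidifferentiation here, F'(\theta) = f(\theta) is required of F(\theta).
F(\theta) = 2 \cos{\left(\theta + \frac{\pi}{4} \right)} is an antiderivative of f.
Check: d/d\theta[2 \cos{\left(\theta + \frac{\pi}{4} \right)}] = - 2 \sin{\left(\theta + \frac{\pi}{4} \right)} = f(\theta).
F(-1/2) = 2 \sin{\left(\frac{1}{2} + \frac{\pi}{4} \right)}; F(-3/2) = 2 \sin{\left(\frac{\pi}{4} + \frac{3}{2} \right)}.
Integral = F(-1/2) - F(-3/2) = - 2 \sin{\left(\frac{\pi}{4} + \frac{3}{2} \right)} + 2 \sin{\left(\frac{1}{2} + \frac{\pi}{4} \right)}.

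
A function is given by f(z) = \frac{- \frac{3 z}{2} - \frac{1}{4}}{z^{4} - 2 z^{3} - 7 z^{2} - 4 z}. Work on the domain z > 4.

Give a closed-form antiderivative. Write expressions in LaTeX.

An antiderivative is F(z) = \frac{\log{\left(z \right)}}{16} - \frac{\log{\left(z - 4 \right)}}{16} - \frac{1}{4 z + 4}.

The denominator factors as 4 z \left(z - 4\right) \left(z + 1\right)^{2}; partial fractions split f into directly integrable pieces: \frac{1}{4 \left(z + 1\right)^{2}} - \frac{1}{16 \left(z - 4\right)} + \frac{1}{16 z}.
Check: d/dz[\frac{\log{\left(z \right)}}{16} - \frac{\log{\left(z - 4 \right)}}{16} - \frac{1}{4 z + 4}] = \frac{- 6 z - 1}{4 z^{4} - 8 z^{3} - 28 z^{2} - 16 z}, which equals f(z).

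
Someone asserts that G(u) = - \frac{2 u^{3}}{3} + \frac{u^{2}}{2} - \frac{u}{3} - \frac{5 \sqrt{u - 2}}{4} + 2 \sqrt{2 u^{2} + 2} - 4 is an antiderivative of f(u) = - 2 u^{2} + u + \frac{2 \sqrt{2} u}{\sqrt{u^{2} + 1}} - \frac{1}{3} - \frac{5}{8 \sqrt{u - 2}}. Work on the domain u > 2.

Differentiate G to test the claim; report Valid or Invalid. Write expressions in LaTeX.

Valid. The derivative of G reproduces f.

d/du[G] = \frac{- 48 u^{2} \sqrt{u - 2} \sqrt{u^{2} + 1} + 24 u \sqrt{u - 2} \sqrt{u^{2} + 1} + 48 \sqrt{2} u \sqrt{u - 2} - 8 \sqrt{u - 2} \sqrt{u^{2} + 1} - 15 \sqrt{u^{2} + 1}}{24 \sqrt{u - 2} \sqrt{u^{2} + 1}}
This equals f(u) exactly, so the claim holds.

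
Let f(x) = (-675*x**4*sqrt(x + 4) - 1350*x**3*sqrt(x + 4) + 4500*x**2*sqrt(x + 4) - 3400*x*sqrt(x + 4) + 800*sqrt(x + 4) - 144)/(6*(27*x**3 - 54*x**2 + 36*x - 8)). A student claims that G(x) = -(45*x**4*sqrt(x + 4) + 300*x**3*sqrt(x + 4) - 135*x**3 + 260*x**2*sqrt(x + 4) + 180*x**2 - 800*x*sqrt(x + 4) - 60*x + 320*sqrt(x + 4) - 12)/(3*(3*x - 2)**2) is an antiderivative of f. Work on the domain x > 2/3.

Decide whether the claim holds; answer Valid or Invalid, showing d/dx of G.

Invalid: d/dx[G] - f = 5, which is not 0.

d/dx[G] = (-675*x**5 - 4050*x**4 + 810*x**3*sqrt(x + 4) - 900*x**3 - 1620*x**2*sqrt(x + 4) + 14600*x**2 + 1080*x*sqrt(x + 4) - 12800*x - 384*sqrt(x + 4) + 3200)/(162*x**3*sqrt(x + 4) - 324*x**2*sqrt(x + 4) + 216*x*sqrt(x + 4) - 48*sqrt(x + 4))
d/dx[G] - f(x) = 5 != 0.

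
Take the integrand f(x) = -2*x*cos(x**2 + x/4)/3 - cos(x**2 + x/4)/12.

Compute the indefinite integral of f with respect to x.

F(x) = -sin(x**2 + x/4)/3 + C

The substitution u = x**2 + x/4 works: f is exactly (dF/du)*(du/dx) for that inner function.
Check: d/dx[-sin(x**2 + x/4)/3] = -2*x*cos(x**2 + x/4)/3 - cos(x**2 + x/4)/12 = f(x).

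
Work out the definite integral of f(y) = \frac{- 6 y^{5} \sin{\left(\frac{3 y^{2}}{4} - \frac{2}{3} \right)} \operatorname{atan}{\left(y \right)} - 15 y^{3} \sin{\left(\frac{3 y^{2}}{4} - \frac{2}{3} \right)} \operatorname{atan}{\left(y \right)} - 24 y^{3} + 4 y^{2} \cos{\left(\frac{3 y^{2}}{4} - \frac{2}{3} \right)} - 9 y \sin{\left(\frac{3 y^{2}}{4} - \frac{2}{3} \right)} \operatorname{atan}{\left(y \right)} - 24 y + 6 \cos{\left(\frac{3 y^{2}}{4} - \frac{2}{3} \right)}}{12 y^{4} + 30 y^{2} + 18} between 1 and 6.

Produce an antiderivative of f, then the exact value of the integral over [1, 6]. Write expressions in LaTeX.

Antiderivative: F(y) = \frac{- 3 \log{\left(2 y^{2} + 3 \right)} + \cos{\left(\frac{3 y^{2}}{4} - \frac{2}{3} \right)} \operatorname{atan}{\left(y \right)}}{3}; value = - \log{\left(75 \right)} - \frac{\pi \cos{\left(\frac{1}{12} \right)}}{12} + \frac{\cos{\left(\frac{79}{3} \right)} \operatorname{atan}{\left(6 \right)}}{3} + \log{\left(5 \right)}

Any candidate F(y) must reproduce f(y) exactly when differentiated.
F(y) = \frac{- 3 \log{\left(2 y^{2} + 3 \right)} + \cos{\left(\frac{3 y^{2}}{4} - \frac{2}{3} \right)} \operatorname{atan}{\left(y \right)}}{3} is an antiderivative of f.
Check: d/dy[\frac{- 3 \log{\left(2 y^{2} + 3 \right)} + \cos{\left(\frac{3 y^{2}}{4} - \frac{2}{3} \right)} \operatorname{atan}{\left(y \right)}}{3}] = \frac{- 6 y^{5} \sin{\left(\frac{3 y^{2}}{4} - \frac{2}{3} \right)} \operatorname{atan}{\left(y \right)} - 15 y^{3} \sin{\left(\frac{3 y^{2}}{4} - \frac{2}{3} \right)} \operatorname{atan}{\left(y \right)} - 24 y^{3} + 4 y^{2} \cos{\left(\frac{3 y^{2}}{4} - \frac{2}{3} \right)} - 9 y \sin{\left(\frac{3 y^{2}}{4} - \frac{2}{3} \right)} \operatorname{atan}{\left(y \right)} - 24 y + 6 \cos{\left(\frac{3 y^{2}}{4} - \frac{2}{3} \right)}}{12 y^{4} + 30 y^{2} + 18} = f(y).
F(6) = - \log{\left(75 \right)} + \frac{\cos{\left(\frac{79}{3} \right)} \operatorname{atan}{\left(6 \right)}}{3}; F(1) = - \log{\left(5 \right)} + \frac{\pi \cos{\left(\frac{1}{12} \right)}}{12}.
Integral = F(6) - F(1) = - \log{\left(75 \right)} - \frac{\pi \cos{\left(\frac{1}{12} \right)}}{12} + \frac{\cos{\left(\frac{79}{3} \right)} \operatorname{atan}{\left(6 \right)}}{3} + \log{\left(5 \right)}.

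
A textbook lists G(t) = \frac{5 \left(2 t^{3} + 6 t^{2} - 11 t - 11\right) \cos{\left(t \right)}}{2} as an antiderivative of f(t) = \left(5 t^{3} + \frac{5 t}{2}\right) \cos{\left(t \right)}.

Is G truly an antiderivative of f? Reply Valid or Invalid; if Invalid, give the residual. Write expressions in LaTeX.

d/dt[G] = - 5 t^{3} \sin{\left(t \right)} - 15 t^{2} \sin{\left(t \right)} + 15 t^{2} \cos{\left(t \right)} + \frac{55 t \sin{\left(t \right)}}{2} + 30 t \cos{\left(t \right)} + \frac{55 \sin{\left(t \right)}}{2} - \frac{55 \cos{\left(t \right)}}{2}
d/dt[G] - f(t) = - 5 t^{3} \sin{\left(t \right)} - 5 t^{3} \cos{\left(t \right)} - 15 t^{2} \sin{\left(t \right)} + 15 t^{2} \cos{\left(t \right)} + \frac{55 t \sin{\left(t \right)}}{2} + \frac{55 t \cos{\left(t \right)}}{2} + \frac{55 \sin{\left(t \right)}}{2} - \frac{55 \cos{\left(t \right)}}{2} != 0.

Invalid: d/dt[G] - f = - 5 t^{3} \sin{\left(t \right)} - 5 t^{3} \cos{\left(t \right)} - 15 t^{2} \sin{\left(t \right)} + 15 t^{2} \cos{\left(t \right)} + \frac{55 t \sin{\left(t \right)}}{2} + \frac{55 t \cos{\left(t \right)}}{2} + \frac{55 \sin{\left(t \right)}}{2} - \frac{55 \cos{\left(t \right)}}{2}, which is not 0.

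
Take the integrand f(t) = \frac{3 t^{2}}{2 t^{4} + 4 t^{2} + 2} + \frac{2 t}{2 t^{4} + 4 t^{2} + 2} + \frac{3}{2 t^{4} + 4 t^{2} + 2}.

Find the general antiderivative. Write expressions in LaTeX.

F(t) = \frac{3 \operatorname{atan}{\left(t \right)}}{2} - \frac{1}{2 t^{2} + 2} + C

Integrate term by term and add the pieces.
Check: d/dt[\frac{3 \operatorname{atan}{\left(t \right)}}{2} - \frac{1}{2 t^{2} + 2}] = \frac{3 t^{2} + 2 t + 3}{2 t^{4} + 4 t^{2} + 2}, which equals f(t).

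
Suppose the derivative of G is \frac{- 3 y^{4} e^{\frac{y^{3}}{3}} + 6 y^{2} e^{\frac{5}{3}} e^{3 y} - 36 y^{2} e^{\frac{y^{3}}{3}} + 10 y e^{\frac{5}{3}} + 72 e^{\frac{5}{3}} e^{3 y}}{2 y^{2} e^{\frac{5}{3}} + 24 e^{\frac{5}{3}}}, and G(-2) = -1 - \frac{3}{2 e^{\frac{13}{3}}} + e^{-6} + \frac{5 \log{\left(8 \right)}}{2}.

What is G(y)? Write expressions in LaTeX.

G(y) = e^{3 y} - \frac{3 e^{\frac{y^{3}}{3}}}{2 e^{\frac{5}{3}}} + \frac{5 \log{\left(\frac{y^{2}}{2} + 6 \right)}}{2} - 1

Check a candidate G(y) by differentiating: d/dy[G] must match the given G'(y).
A general antiderivative is e^{3 y} - \frac{3 e^{\frac{y^{3}}{3} - \frac{5}{3}}}{2} + \frac{5 \log{\left(\frac{y^{2}}{2} + 6 \right)}}{2} + C.
The condition gives C = -1 - \frac{3}{2 e^{\frac{13}{3}}} + e^{-6} + \frac{5 \log{\left(8 \right)}}{2} - (- \frac{3}{2 e^{\frac{13}{3}}} + e^{-6} + \frac{5 \log{\left(8 \right)}}{2}) = -1.
So G(y) = e^{3 y} - \frac{3 e^{\frac{y^{3}}{3}}}{2 e^{\frac{5}{3}}} + \frac{5 \log{\left(\frac{y^{2}}{2} + 6 \right)}}{2} - 1.
Check: d/dy[e^{3 y} - \frac{3 e^{\frac{y^{3}}{3}}}{2 e^{\frac{5}{3}}} + \frac{5 \log{\left(\frac{y^{2}}{2} + 6 \right)}}{2} - 1] = \frac{- 3 y^{4} e^{\frac{y^{3}}{3}} + 6 y^{2} e^{\frac{5}{3}} e^{3 y} - 36 y^{2} e^{\frac{y^{3}}{3}} + 10 y e^{\frac{5}{3}} + 72 e^{\frac{5}{3}} e^{3 y}}{2 y^{2} e^{\frac{5}{3}} + 24 e^{\frac{5}{3}}} = G'(y).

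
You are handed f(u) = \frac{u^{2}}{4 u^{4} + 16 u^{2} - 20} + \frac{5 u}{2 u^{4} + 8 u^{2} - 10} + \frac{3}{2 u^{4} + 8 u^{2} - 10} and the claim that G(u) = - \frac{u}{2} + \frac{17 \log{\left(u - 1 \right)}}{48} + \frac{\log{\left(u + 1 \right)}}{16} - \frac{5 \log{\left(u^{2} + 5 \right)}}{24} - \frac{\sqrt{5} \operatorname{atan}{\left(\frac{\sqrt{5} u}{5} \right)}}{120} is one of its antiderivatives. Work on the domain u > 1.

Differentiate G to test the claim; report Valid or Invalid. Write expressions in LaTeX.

d/du[G] = \frac{- 2 u^{4} - 7 u^{2} + 10 u + 16}{4 u^{4} + 16 u^{2} - 20}
d/du[G] - f(u) = - \frac{1}{2} != 0.

Invalid: d/du[G] - f = - \frac{1}{2}, which is not 0.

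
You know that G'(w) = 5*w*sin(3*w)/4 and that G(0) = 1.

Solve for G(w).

Any candidate G(w) must reproduce the stated G'(w) exactly.
A general antiderivative is -5*w*cos(3*w)/12 + 5*sin(3*w)/36 + C.
The condition gives C = 1 - (0) = 1.
So G(w) = (-15*w*cos(3*w) + 5*sin(3*w) + 36)/36.
Check: d/dw[(-15*w*cos(3*w) + 5*sin(3*w) + 36)/36] = 5*w*sin(3*w)/4 = G'(w).

G(w) = (-15*w*cos(3*w) + 5*sin(3*w) + 36)/36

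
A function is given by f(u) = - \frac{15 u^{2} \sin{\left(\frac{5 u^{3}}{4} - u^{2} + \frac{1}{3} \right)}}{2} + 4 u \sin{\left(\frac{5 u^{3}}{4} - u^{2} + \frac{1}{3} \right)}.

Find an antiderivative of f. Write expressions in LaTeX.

An antiderivative is F(u) = 2 \cos{\left(\frac{5 u^{3}}{4} - u^{2} + \frac{1}{3} \right)}.

The substitution w = \frac{5 u^{3}}{4} - u^{2} + \frac{1}{3} works: f is exactly (dF/dw)*(dw/du) for that inner function.
Check: d/du[2 \cos{\left(\frac{5 u^{3}}{4} - u^{2} + \frac{1}{3} \right)}] = - \frac{15 u^{2} \sin{\left(\frac{5 u^{3}}{4} - u^{2} + \frac{1}{3} \right)}}{2} + 4 u \sin{\left(\frac{5 u^{3}}{4} - u^{2} + \frac{1}{3} \right)} = f(u).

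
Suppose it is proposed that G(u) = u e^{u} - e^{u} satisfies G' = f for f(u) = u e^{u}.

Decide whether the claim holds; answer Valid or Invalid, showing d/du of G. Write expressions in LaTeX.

d/du[G] = u e^{u}
This equals f(u) exactly, so the claim holds.

Valid: G'(u) = f(u).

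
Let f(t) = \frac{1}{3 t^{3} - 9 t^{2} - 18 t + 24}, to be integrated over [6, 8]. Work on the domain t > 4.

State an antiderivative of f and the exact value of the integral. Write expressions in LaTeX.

Antiderivative: F(t) = \frac{- 2 \log{\left(t - 1 \right)} + \log{\left(t^{2} - 2 t - 8 \right)}}{54}; value = - \frac{\log{\left(7 \right)}}{27} - \frac{\log{\left(16 \right)}}{54} + \frac{\log{\left(5 \right)}}{27} + \frac{\log{\left(40 \right)}}{54}

The denominator factors as 3 \left(t - 4\right) \left(t - 1\right) \left(t + 2\right); partial fractions split f into directly integrable pieces: \frac{1}{54 \left(t + 2\right)} - \frac{1}{27 \left(t - 1\right)} + \frac{1}{54 \left(t - 4\right)}.
F(t) = \frac{- 2 \log{\left(t - 1 \right)} + \log{\left(t^{2} - 2 t - 8 \right)}}{54} is an antiderivative of f.
Check: d/dt[\frac{- 2 \log{\left(t - 1 \right)} + \log{\left(t^{2} - 2 t - 8 \right)}}{54}] = \frac{1}{3 t^{3} - 9 t^{2} - 18 t + 24} = f(t).
F(8) = - \frac{\log{\left(7 \right)}}{27} + \frac{\log{\left(40 \right)}}{54}; F(6) = - \frac{\log{\left(5 \right)}}{27} + \frac{\log{\left(16 \right)}}{54}.
Integral = F(8) - F(6) = - \frac{\log{\left(7 \right)}}{27} - \frac{\log{\left(16 \right)}}{54} + \frac{\log{\left(5 \right)}}{27} + \frac{\log{\left(40 \right)}}{54}.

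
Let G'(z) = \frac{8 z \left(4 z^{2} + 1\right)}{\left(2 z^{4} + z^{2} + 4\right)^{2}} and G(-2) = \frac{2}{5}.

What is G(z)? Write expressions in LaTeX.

The substitution u = z^{4} + \frac{z^{2}}{2} + 2 works: G'(z) is exactly (dG/du)*(du/dz) for that inner function.
A general antiderivative is - \frac{2}{z^{4} + \frac{z^{2}}{2} + 2} + C.
The condition gives C = \frac{2}{5} - (- \frac{1}{10}) = \frac{1}{2}.
So G(z) = \frac{2 z^{4} + z^{2} - 4}{4 z^{4} + 2 z^{2} + 8}.
Check: d/dz[\frac{2 z^{4} + z^{2} - 4}{4 z^{4} + 2 z^{2} + 8}] = \frac{32 z^{3} + 8 z}{4 z^{8} + 4 z^{6} + 17 z^{4} + 8 z^{2} + 16}, which equals G'(z).

G(z) = \frac{2 z^{4} + z^{2} - 4}{4 z^{4} + 2 z^{2} + 8}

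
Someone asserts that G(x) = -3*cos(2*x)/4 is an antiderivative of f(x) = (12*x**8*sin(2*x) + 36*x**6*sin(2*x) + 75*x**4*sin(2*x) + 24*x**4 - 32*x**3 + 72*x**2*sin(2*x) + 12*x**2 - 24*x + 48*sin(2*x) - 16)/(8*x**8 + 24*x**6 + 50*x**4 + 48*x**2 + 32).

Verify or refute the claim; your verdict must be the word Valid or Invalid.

Invalid: d/dx[G] - f = (-12*x**4 + 16*x**3 - 6*x**2 + 12*x + 8)/(4*x**8 + 12*x**6 + 25*x**4 + 24*x**2 + 16), which is not 0.

d/dx[G] = 3*sin(2*x)/2
d/dx[G] - f(x) = (-12*x**4 + 16*x**3 - 6*x**2 + 12*x + 8)/(4*x**8 + 12*x**6 + 25*x**4 + 24*x**2 + 16) != 0.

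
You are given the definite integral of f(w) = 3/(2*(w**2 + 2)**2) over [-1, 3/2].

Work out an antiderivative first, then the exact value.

Antiderivative: F(w) = 3*w/(8*w**2 + 16) + 3*sqrt(2)*atan(sqrt(2)*w/2)/16; value = 3*sqrt(2)*atan(sqrt(2)/2)/16 + 3*sqrt(2)*atan(3*sqrt(2)/4)/16 + 35/136

Check any antiderivative F(w) by computing F'(w) and comparing it with f(w).
F(w) = 3*w/(8*w**2 + 16) + 3*sqrt(2)*atan(sqrt(2)*w/2)/16 is an antiderivative of f.
Check: d/dw[3*w/(8*w**2 + 16) + 3*sqrt(2)*atan(sqrt(2)*w/2)/16] = 3/(2*w**4 + 8*w**2 + 8), which equals f(w).
F(3/2) = 9/68 + 3*sqrt(2)*atan(3*sqrt(2)/4)/16; F(-1) = -3*sqrt(2)*atan(sqrt(2)/2)/16 - 1/8.
Integral = F(3/2) - F(-1) = 3*sqrt(2)*atan(sqrt(2)/2)/16 + 3*sqrt(2)*atan(3*sqrt(2)/4)/16 + 35/136.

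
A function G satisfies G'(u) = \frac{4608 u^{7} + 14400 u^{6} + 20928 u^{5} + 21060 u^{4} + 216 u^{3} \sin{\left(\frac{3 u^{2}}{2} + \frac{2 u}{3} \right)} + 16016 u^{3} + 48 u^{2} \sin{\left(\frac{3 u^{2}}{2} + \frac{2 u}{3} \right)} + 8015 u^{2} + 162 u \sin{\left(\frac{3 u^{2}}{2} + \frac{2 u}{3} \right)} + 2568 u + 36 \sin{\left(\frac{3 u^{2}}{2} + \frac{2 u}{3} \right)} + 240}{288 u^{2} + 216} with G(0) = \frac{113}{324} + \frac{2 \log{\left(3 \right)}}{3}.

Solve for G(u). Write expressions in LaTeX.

G(u) = \frac{1728 u^{6} + 6480 u^{5} + 9828 u^{4} + 7695 u^{3} + 3276 u^{2} + 720 u + 432 \log{\left(4 u^{2} + 3 \right)} - 162 \cos{\left(\frac{3 u^{2}}{2} + \frac{2 u}{3} \right)} + 388}{648}

For G(u) to be correct, d/du[G] must agree with the stated G'(u) identically.
A general antiderivative is \frac{\left(2 u^{2} + \frac{5 u}{2} + \frac{2}{3}\right)^{3}}{3} + \frac{2 \log{\left(4 u^{2} + 3 \right)}}{3} - \frac{\cos{\left(\frac{3 u^{2}}{2} + \frac{2 u}{3} \right)}}{4} + C.
The condition gives C = \frac{113}{324} + \frac{2 \log{\left(3 \right)}}{3} - (- \frac{49}{324} + \frac{2 \log{\left(3 \right)}}{3}) = \frac{1}{2}.
So G(u) = \frac{1728 u^{6} + 6480 u^{5} + 9828 u^{4} + 7695 u^{3} + 3276 u^{2} + 720 u + 432 \log{\left(4 u^{2} + 3 \right)} - 162 \cos{\left(\frac{3 u^{2}}{2} + \frac{2 u}{3} \right)} + 388}{648}.
Check: d/du[\frac{1728 u^{6} + 6480 u^{5} + 9828 u^{4} + 7695 u^{3} + 3276 u^{2} + 720 u + 432 \log{\left(4 u^{2} + 3 \right)} - 162 \cos{\left(\frac{3 u^{2}}{2} + \frac{2 u}{3} \right)} + 388}{648}] = \frac{4608 u^{7} + 14400 u^{6} + 20928 u^{5} + 21060 u^{4} + 216 u^{3} \sin{\left(\frac{3 u^{2}}{2} + \frac{2 u}{3} \right)} + 16016 u^{3} + 48 u^{2} \sin{\left(\frac{3 u^{2}}{2} + \frac{2 u}{3} \right)} + 8015 u^{2} + 162 u \sin{\left(\frac{3 u^{2}}{2} + \frac{2 u}{3} \right)} + 2568 u + 36 \sin{\left(\frac{3 u^{2}}{2} + \frac{2 u}{3} \right)} + 240}{288 u^{2} + 216} = G'(u).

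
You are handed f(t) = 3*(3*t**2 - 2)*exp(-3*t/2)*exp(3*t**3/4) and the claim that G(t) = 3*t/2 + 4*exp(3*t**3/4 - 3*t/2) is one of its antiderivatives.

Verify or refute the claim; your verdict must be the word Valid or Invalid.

d/dt[G] = 9*t**2*exp(-3*t/2)*exp(3*t**3/4) + 3/2 - 6*exp(-3*t/2)*exp(3*t**3/4)
d/dt[G] - f(t) = 3/2 != 0.

Invalid: d/dt[G] - f = 3/2, which is not 0.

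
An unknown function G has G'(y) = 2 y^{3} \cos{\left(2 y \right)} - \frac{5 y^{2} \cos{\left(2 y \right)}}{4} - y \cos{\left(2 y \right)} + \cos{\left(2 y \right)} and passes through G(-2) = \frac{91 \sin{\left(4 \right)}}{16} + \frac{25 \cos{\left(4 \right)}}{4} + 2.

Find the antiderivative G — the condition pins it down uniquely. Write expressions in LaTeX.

Integrate term by term and add the pieces.
A general antiderivative is y^{3} \sin{\left(2 y \right)} - \frac{5 y^{2} \sin{\left(2 y \right)}}{8} + \frac{3 y^{2} \cos{\left(2 y \right)}}{2} - 2 y \sin{\left(2 y \right)} - \frac{5 y \cos{\left(2 y \right)}}{8} + \frac{13 \sin{\left(2 y \right)}}{16} - \cos{\left(2 y \right)} + C.
The condition gives C = \frac{91 \sin{\left(4 \right)}}{16} + \frac{25 \cos{\left(4 \right)}}{4} + 2 - (\frac{91 \sin{\left(4 \right)}}{16} + \frac{25 \cos{\left(4 \right)}}{4}) = 2.
So G(y) = y^{3} \sin{\left(2 y \right)} - \frac{5 y^{2} \sin{\left(2 y \right)}}{8} + \frac{3 y^{2} \cos{\left(2 y \right)}}{2} - 2 y \sin{\left(2 y \right)} - \frac{5 y \cos{\left(2 y \right)}}{8} + \frac{13 \sin{\left(2 y \right)}}{16} - \cos{\left(2 y \right)} + 2.
Check: d/dy[y^{3} \sin{\left(2 y \right)} - \frac{5 y^{2} \sin{\left(2 y \right)}}{8} + \frac{3 y^{2} \cos{\left(2 y \right)}}{2} - 2 y \sin{\left(2 y \right)} - \frac{5 y \cos{\left(2 y \right)}}{8} + \frac{13 \sin{\left(2 y \right)}}{16} - \cos{\left(2 y \right)} + 2] = 2 y^{3} \cos{\left(2 y \right)} - \frac{5 y^{2} \cos{\left(2 y \right)}}{4} - y \cos{\left(2 y \right)} + \cos{\left(2 y \right)} = G'(y).

G(y) = y^{3} \sin{\left(2 y \right)} - \frac{5 y^{2} \sin{\left(2 y \right)}}{8} + \frac{3 y^{2} \cos{\left(2 y \right)}}{2} - 2 y \sin{\left(2 y \right)} - \frac{5 y \cos{\left(2 y \right)}}{8} + \frac{13 \sin{\left(2 y \right)}}{16} - \cos{\left(2 y \right)} + 2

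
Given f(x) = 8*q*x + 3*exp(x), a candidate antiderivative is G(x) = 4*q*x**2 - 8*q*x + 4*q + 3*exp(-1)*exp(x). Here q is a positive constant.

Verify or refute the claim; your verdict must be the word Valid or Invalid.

d/dx[G] = (8*exp(1)*q*x - 8*exp(1)*q + 3*exp(x))*exp(-1)
d/dx[G] - f(x) = -8*q - 3*exp(x) + 3*exp(-1)*exp(x) != 0.

Invalid: d/dx[G] - f = -8*q - 3*exp(x) + 3*exp(-1)*exp(x), which is not 0.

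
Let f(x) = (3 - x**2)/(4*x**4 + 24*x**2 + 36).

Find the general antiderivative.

F(x) = x/(2*(2*x**2 + 6)) + C

f has the shape u'v + uv' for u = x/2 and v = 1/(2*x**2 + 6) — it is the derivative of the product u*v.
Check: d/dx[x/(2*(2*x**2 + 6))] = (3 - x**2)/(4*x**4 + 24*x**2 + 36) = f(x).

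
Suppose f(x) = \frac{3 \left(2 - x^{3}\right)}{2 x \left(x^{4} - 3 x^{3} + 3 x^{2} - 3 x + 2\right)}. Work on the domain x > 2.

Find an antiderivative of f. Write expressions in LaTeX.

An antiderivative is F(x) = \frac{3 \log{\left(x \right)}}{2} - \frac{9 \log{\left(x - 2 \right)}}{10} - \frac{3 \log{\left(x - 1 \right)}}{4} + \frac{3 \log{\left(x^{2} + 1 \right)}}{40} + \frac{21 \operatorname{atan}{\left(x \right)}}{20}.

Factor the denominator (2 x \left(x - 2\right) \left(x - 1\right) \left(x^{2} + 1\right)) and decompose: f = \frac{3 \left(x + 7\right)}{20 \left(x^{2} + 1\right)} - \frac{3}{4 \left(x - 1\right)} - \frac{9}{10 \left(x - 2\right)} + \frac{3}{2 x}; each piece integrates to a log, atan, or power term.
Check: d/dx[\frac{3 \log{\left(x \right)}}{2} - \frac{9 \log{\left(x - 2 \right)}}{10} - \frac{3 \log{\left(x - 1 \right)}}{4} + \frac{3 \log{\left(x^{2} + 1 \right)}}{40} + \frac{21 \operatorname{atan}{\left(x \right)}}{20}] = \frac{6 - 3 x^{3}}{2 x^{5} - 6 x^{4} + 6 x^{3} - 6 x^{2} + 4 x}, which equals f(x).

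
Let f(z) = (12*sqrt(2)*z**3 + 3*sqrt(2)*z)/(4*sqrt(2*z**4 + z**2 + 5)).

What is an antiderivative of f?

The substitution u = z**4 + z**2/2 + 5/2 works: f is exactly (dF/du)*(du/dz) for that inner function.
Check: d/dz[3*sqrt(2)*sqrt(2*z**4 + z**2 + 5)/4] = (12*sqrt(2)*z**3 + 3*sqrt(2)*z)/(4*sqrt(2*z**4 + z**2 + 5)) = f(z).

An antiderivative is F(z) = 3*sqrt(2)*sqrt(2*z**4 + z**2 + 5)/4.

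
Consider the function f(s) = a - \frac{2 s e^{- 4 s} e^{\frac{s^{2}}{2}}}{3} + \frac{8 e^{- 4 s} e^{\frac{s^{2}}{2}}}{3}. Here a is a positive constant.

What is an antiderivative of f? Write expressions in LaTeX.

An antiderivative is F(s) = \frac{3 a s - 2 e^{\frac{s^{2}}{2} - 4 s}}{3}.

The integrand splits into summands that can be handled one at a time.
Check: d/ds[\frac{3 a s - 2 e^{\frac{s^{2}}{2} - 4 s}}{3}] = a - \frac{2 s e^{- 4 s} e^{\frac{s^{2}}{2}}}{3} + \frac{8 e^{- 4 s} e^{\frac{s^{2}}{2}}}{3} = f(s).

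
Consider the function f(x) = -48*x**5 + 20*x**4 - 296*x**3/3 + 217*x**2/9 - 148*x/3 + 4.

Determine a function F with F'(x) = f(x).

An antiderivative is F(x) = -(2*x**2 - x/3 + 2)**3.

f matches the chain-rule pattern g'(h)*h' with inner function h(x) = 2*x**2 - x/3 + 2; substituting u = h(x) collapses the integral.
Check: d/dx[-(2*x**2 - x/3 + 2)**3] = -48*x**5 + 20*x**4 - 296*x**3/3 + 217*x**2/9 - 148*x/3 + 4 = f(x).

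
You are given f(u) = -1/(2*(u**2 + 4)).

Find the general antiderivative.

F(u) = -atan(u/2)/4 + C

For F(u) to be correct the identity F'(u) - f(u) = 0 must hold.
Check: d/du[-atan(u/2)/4] = -1/(2*u**2 + 8), which equals f(u).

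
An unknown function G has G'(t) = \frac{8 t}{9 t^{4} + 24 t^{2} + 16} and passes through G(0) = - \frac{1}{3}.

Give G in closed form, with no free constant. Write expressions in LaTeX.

G(t) = - \frac{4}{3 \left(3 t^{2} + 4\right)}

The substitution u = 3 t^{2} + 4 works: G'(t) is exactly (dG/du)*(du/dt) for that inner function.
A general antiderivative is - \frac{4}{3 \left(3 t^{2} + 4\right)} + C.
The condition gives C = - \frac{1}{3} - (- \frac{1}{3}) = 0.
So G(t) = - \frac{4}{3 \left(3 t^{2} + 4\right)}.
Check: d/dt[- \frac{4}{3 \left(3 t^{2} + 4\right)}] = \frac{8 t}{9 t^{4} + 24 t^{2} + 16} = G'(t).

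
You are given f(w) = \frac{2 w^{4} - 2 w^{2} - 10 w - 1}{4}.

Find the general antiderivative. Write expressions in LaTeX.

Any candidate F(w) must reproduce f(w) exactly when differentiated.
Check: d/dw[\frac{w \left(6 w^{4} - 10 w^{2} - 75 w - 15\right)}{60}] = \frac{w^{4}}{2} - \frac{w^{2}}{2} - \frac{5 w}{2} - \frac{1}{4}, which equals f(w).

F(w) = \frac{w \left(6 w^{4} - 10 w^{2} - 75 w - 15\right)}{60} + C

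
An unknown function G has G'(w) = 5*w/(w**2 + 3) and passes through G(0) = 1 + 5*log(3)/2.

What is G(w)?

G'(w) matches the chain-rule pattern g'(h)*h' with inner function h(w) = w**2 + 3; substituting u = h(w) collapses the integral.
A general antiderivative is 5*log(w**2 + 3)/2 + C.
The condition gives C = 1 + 5*log(3)/2 - (5*log(3)/2) = 1.
So G(w) = (5*log(w**2 + 3) + 2)/2.
Check: d/dw[(5*log(w**2 + 3) + 2)/2] = 5*w/(w**2 + 3) = G'(w).

G(w) = (5*log(w**2 + 3) + 2)/2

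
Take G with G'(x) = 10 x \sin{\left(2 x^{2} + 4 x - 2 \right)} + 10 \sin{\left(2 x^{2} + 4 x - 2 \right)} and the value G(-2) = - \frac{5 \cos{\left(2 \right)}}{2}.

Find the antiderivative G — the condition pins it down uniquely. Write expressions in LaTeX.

The substitution u = 2 x^{2} + 4 x - 2 works: G'(x) is exactly (dG/du)*(du/dx) for that inner function.
A general antiderivative is - \frac{5 \cos{\left(2 x^{2} + 4 x - 2 \right)}}{2} + C.
The condition gives C = - \frac{5 \cos{\left(2 \right)}}{2} - (- \frac{5 \cos{\left(2 \right)}}{2}) = 0.
So G(x) = - \frac{5 \cos{\left(2 x^{2} + 4 x - 2 \right)}}{2}.
Check: d/dx[- \frac{5 \cos{\left(2 x^{2} + 4 x - 2 \right)}}{2}] = 10 x \sin{\left(2 x^{2} + 4 x - 2 \right)} + 10 \sin{\left(2 x^{2} + 4 x - 2 \right)} = G'(x).

G(x) = - \frac{5 \cos{\left(2 x^{2} + 4 x - 2 \right)}}{2}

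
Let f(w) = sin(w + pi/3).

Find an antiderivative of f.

Since d/dw undoes antidifferentiation here, F'(w) = f(w) is required of F(w).
Check: d/dw[-cos(w + pi/3)] = sin(w + pi/3) = f(w).

An antiderivative is F(w) = -cos(w + pi/3).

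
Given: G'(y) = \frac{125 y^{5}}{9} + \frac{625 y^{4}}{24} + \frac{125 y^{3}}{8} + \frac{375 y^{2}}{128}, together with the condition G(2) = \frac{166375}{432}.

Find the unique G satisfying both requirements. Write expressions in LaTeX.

G'(y) matches the chain-rule pattern g'(h)*h' with inner function h(y) = \frac{5 y^{2}}{3} + \frac{5 y}{4}; substituting u = h(y) collapses the integral.
A general antiderivative is \frac{\left(\frac{5 y^{2}}{3} + \frac{5 y}{4}\right)^{3}}{2} + C.
The condition gives C = \frac{166375}{432} - (\frac{166375}{432}) = 0.
So G(y) = \frac{125 y^{3} \left(4 y + 3\right)^{3}}{3456}.
Check: d/dy[\frac{125 y^{3} \left(4 y + 3\right)^{3}}{3456}] = \frac{125 y^{5}}{9} + \frac{625 y^{4}}{24} + \frac{125 y^{3}}{8} + \frac{375 y^{2}}{128} = G'(y).

G(y) = \frac{125 y^{3} \left(4 y + 3\right)^{3}}{3456}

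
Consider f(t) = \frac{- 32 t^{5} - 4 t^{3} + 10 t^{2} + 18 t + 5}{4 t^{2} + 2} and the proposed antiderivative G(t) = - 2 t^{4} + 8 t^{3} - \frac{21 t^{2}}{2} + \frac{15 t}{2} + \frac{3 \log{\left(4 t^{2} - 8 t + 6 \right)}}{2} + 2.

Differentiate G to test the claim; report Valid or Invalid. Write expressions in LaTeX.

d/dt[G] = \frac{- 32 t^{5} + 160 t^{4} - 324 t^{3} + 342 t^{2} - 174 t + 33}{4 t^{2} - 8 t + 6}
d/dt[G] - f(t) = \frac{96 t^{6} - 288 t^{5} + 404 t^{4} - 328 t^{3} + 220 t^{2} - 104 t + 9}{4 t^{4} - 8 t^{3} + 8 t^{2} - 4 t + 3} != 0.

Invalid: d/dt[G] - f = \frac{96 t^{6} - 288 t^{5} + 404 t^{4} - 328 t^{3} + 220 t^{2} - 104 t + 9}{4 t^{4} - 8 t^{3} + 8 t^{2} - 4 t + 3}, which is not 0.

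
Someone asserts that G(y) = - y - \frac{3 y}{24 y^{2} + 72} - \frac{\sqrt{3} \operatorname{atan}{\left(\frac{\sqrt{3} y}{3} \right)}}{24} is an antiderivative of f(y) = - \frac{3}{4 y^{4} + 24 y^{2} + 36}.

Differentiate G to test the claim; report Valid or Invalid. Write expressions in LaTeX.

Invalid: d/dy[G] - f = -1, which is not 0.

d/dy[G] = \frac{- 4 y^{4} - 24 y^{2} - 39}{4 y^{4} + 24 y^{2} + 36}
d/dy[G] - f(y) = -1 != 0.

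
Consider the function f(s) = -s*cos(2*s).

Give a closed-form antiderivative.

For F(s) to be correct the identity F'(s) - f(s) = 0 must hold.
Check: d/ds[-s*sin(2*s)/2 - cos(2*s)/4] = -s*cos(2*s) = f(s).

An antiderivative is F(s) = -s*sin(2*s)/2 - cos(2*s)/4.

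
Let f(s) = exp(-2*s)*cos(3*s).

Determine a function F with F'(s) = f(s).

An antiderivative is F(s) = -(-3*sin(3*s) + 2*cos(3*s))*exp(-2*s)/13.

A first test for any F(s): its s-derivative must equal f(s) identically.
Check: d/ds[-(-3*sin(3*s) + 2*cos(3*s))*exp(-2*s)/13] = exp(-2*s)*cos(3*s) = f(s).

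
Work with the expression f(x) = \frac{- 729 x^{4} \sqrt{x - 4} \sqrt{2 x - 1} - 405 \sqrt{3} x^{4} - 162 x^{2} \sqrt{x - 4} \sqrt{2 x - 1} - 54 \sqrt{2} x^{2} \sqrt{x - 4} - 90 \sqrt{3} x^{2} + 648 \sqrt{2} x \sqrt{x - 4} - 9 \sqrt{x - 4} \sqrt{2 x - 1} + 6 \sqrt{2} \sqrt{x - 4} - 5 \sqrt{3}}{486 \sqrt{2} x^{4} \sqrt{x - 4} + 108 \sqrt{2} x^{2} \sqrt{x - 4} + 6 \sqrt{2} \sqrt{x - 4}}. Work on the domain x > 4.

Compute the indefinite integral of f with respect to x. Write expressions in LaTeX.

Any candidate F(x) must reproduce f(x) exactly when differentiated.
Check: d/dx[\frac{- 54 \sqrt{2} x^{3} \sqrt{2 x - 1} - 90 \sqrt{6} x^{2} \sqrt{x - 4} + 27 \sqrt{2} x^{2} \sqrt{2 x - 1} - 6 \sqrt{2} x \sqrt{2 x - 1} + 12 x - 10 \sqrt{6} \sqrt{x - 4} + 3 \sqrt{2} \sqrt{2 x - 1} - 72}{108 x^{2} + 12}] = \frac{- 1458 \sqrt{2} x^{5} \sqrt{x - 4} + 729 \sqrt{2} x^{4} \sqrt{x - 4} - 405 \sqrt{6} x^{4} \sqrt{2 x - 1} - 324 \sqrt{2} x^{3} \sqrt{x - 4} - 108 x^{2} \sqrt{x - 4} \sqrt{2 x - 1} + 162 \sqrt{2} x^{2} \sqrt{x - 4} - 90 \sqrt{6} x^{2} \sqrt{2 x - 1} + 1296 x \sqrt{x - 4} \sqrt{2 x - 1} - 18 \sqrt{2} x \sqrt{x - 4} + 12 \sqrt{x - 4} \sqrt{2 x - 1} + 9 \sqrt{2} \sqrt{x - 4} - 5 \sqrt{6} \sqrt{2 x - 1}}{972 x^{4} \sqrt{x - 4} \sqrt{2 x - 1} + 216 x^{2} \sqrt{x - 4} \sqrt{2 x - 1} + 12 \sqrt{x - 4} \sqrt{2 x - 1}}, which equals f(x).

F(x) = \frac{- 54 \sqrt{2} x^{3} \sqrt{2 x - 1} - 90 \sqrt{6} x^{2} \sqrt{x - 4} + 27 \sqrt{2} x^{2} \sqrt{2 x - 1} - 6 \sqrt{2} x \sqrt{2 x - 1} + 12 x - 10 \sqrt{6} \sqrt{x - 4} + 3 \sqrt{2} \sqrt{2 x - 1} - 72}{108 x^{2} + 12} + C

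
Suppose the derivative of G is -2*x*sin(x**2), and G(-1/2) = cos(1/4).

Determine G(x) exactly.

The proposed G(x) is checked by its d/dx: the result must match the given G'(x).
A general antiderivative is cos(x**2) + C.
The condition gives C = cos(1/4) - (cos(1/4)) = 0.
So G(x) = cos(x**2).
Check: d/dx[cos(x**2)] = -2*x*sin(x**2) = G'(x).

G(x) = cos(x**2)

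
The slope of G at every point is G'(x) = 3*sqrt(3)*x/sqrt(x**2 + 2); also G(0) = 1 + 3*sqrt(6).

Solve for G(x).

G(x) = 3*sqrt(3)*sqrt(x**2 + 2) + 1

G'(x) matches the chain-rule pattern g'(h)*h' with inner function h(x) = 3*x**2 + 6; substituting u = h(x) collapses the integral.
A general antiderivative is 3*sqrt(3*x**2 + 6) + C.
The condition gives C = 1 + 3*sqrt(6) - (3*sqrt(6)) = 1.
So G(x) = 3*sqrt(3)*sqrt(x**2 + 2) + 1.
Check: d/dx[3*sqrt(3)*sqrt(x**2 + 2) + 1] = 3*sqrt(3)*x/sqrt(x**2 + 2) = G'(x).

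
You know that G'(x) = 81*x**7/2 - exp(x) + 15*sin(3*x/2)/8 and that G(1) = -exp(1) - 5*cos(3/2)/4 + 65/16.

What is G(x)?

The integrand splits into summands that can be handled one at a time.
A general antiderivative is 81*x**8/16 - exp(x) - 5*cos(3*x/2)/4 + C.
The condition gives C = -exp(1) - 5*cos(3/2)/4 + 65/16 - (-exp(1) - 5*cos(3/2)/4 + 81/16) = -1.
So G(x) = (81*x**8 - 16*exp(x) - 20*cos(3*x/2) - 16)/16.
Check: d/dx[(81*x**8 - 16*exp(x) - 20*cos(3*x/2) - 16)/16] = 81*x**7/2 - exp(x) + 15*sin(3*x/2)/8 = G'(x).

G(x) = (81*x**8 - 16*exp(x) - 20*cos(3*x/2) - 16)/16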